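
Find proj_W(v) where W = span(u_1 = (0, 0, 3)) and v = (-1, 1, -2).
proj_W(v) = (0, 0, -2)

Set up U = [u_1 | ... | u_1] ∈ R^(3×1). The projector onto W = col(U) is P = U (U^T U)^(-1) U^T.
Compute U^T U =
  [9],
and U^T v = (-6).
Solve U^T U · c = U^T v for the coefficients: c = (-2/3). The projection is proj_W(v) = U c.
Check: (v - proj_W(v)) · u_1 = 0  (should be 0).
Result: proj_W(v) = (0, 0, -2).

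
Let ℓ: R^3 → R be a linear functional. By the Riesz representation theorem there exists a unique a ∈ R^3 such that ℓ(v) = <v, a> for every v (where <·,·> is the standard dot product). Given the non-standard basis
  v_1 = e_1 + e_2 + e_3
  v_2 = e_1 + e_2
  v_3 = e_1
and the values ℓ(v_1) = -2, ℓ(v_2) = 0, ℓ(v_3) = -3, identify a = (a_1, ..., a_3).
a = (-3, 3, -2)

Write a = (a_1, ..., a_3) in the standard basis. For each basis vector v_i, ℓ(v_i) = <v_i, a> is a linear equation in the a_j's. Collect the n equations into a matrix system V a = ℓ, where row i of V is v_i (expressed in the standard basis). Since V is invertible (lower-triangular with 1s on the diagonal, up to permutation), solve by back-substitution:
  V =
[[1, 1, 1],
 [1, 1, 0],
 [1, 0, 0]]
  V a = (-2, 0, -3)
Solving gives a = (-3, 3, -2).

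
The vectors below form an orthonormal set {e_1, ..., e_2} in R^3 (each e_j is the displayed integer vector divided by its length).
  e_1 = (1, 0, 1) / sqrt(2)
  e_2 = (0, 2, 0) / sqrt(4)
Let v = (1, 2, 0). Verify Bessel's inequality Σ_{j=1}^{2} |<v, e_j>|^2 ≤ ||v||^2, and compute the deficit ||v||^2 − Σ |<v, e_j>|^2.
Σ |<v, e_j>|^2 = 9/2; ||v||^2 = 5; deficit = 1/2

Write each e_j = u_j / sqrt(<u_j, u_j>) where u_j is the displayed integer vector. Then <v, e_j> = <v, u_j> / sqrt(<u_j, u_j>), so |<v, e_j>|^2 = <v, u_j>^2 / <u_j, u_j>.
Coefficients: <v, e_1> = 1/sqrt(2), <v, e_2> = 4/sqrt(4).
Square and sum: Σ |<v, e_j>|^2 = 9/2.
Compute ||v||^2 = v·v = 5.
Deficit = 5 − 9/2 = 1/2 ≥ 0, confirming Bessel's inequality. (The deficit equals ||v − Σ <v,e_j> e_j||^2, the squared distance from v to span{e_j}.)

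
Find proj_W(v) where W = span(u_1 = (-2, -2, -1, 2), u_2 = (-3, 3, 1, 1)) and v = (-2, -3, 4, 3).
proj_W(v) = (-16/7, -352/259, -28/37, 512/259)

Set up U = [u_1 | ... | u_2] ∈ R^(4×2). The projector onto W = col(U) is P = U (U^T U)^(-1) U^T.
Compute U^T U =
  [13, 1]
  [1, 20],
and U^T v = (12, 4).
Solve U^T U · c = U^T v for the coefficients: c = (236/259, 40/259). The projection is proj_W(v) = U c.
Check: (v - proj_W(v)) · u_1 = 0  (should be 0).
Check: (v - proj_W(v)) · u_2 = 0  (should be 0).
Result: proj_W(v) = (-16/7, -352/259, -28/37, 512/259).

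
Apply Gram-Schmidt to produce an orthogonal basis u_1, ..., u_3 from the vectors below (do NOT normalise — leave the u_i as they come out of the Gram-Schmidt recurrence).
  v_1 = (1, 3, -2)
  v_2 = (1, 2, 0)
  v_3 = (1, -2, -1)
Orthogonal basis:
  u_1 = (1, 3, -2)
  u_2 = (1/2, 1/2, 1)
  u_3 = (12/7, -6/7, -3/7)

Apply the Gram-Schmidt recurrence
  u_1 = v_1
  u_i = v_i − Σ_{j<i} ((v_i · u_j) / (u_j · u_j)) · u_j.

Step by step this gives:
  u_1 = (1, 3, -2)
  u_2 = (1/2, 1/2, 1)
  u_3 = (12/7, -6/7, -3/7)

Orthogonality check:
  u_2 · u_1 = 0 (should be 0)
  u_3 · u_1 = 0 (should be 0)
  u_3 · u_2 = 0 (should be 0)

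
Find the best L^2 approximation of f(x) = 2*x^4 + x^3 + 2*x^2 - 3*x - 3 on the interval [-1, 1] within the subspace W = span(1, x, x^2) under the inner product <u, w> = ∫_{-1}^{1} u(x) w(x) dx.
g(x) = 26*x^2/7 - 12*x/5 - 111/35

The best approximation g ∈ W is the orthogonal projection of f onto W. Writing g = a_0 + a_1 x + a_2 x^2, the coefficients solve the normal equations G · a = b where
  G_{ij} = <φ_i, φ_j> and b_i = <f, φ_i>, with φ_0 = 1, φ_1 = x, φ_2 = x^2.
G =
  [2, 0, 2/3]
  [0, 2/3, 0]
  [2/3, 0, 2/5],
b = (-58/15, -8/5, -22/35).
Solving gives a_0 = -111/35, a_1 = -12/5, a_2 = 26/7, so
  g(x) = 26*x^2/7 - 12*x/5 - 111/35.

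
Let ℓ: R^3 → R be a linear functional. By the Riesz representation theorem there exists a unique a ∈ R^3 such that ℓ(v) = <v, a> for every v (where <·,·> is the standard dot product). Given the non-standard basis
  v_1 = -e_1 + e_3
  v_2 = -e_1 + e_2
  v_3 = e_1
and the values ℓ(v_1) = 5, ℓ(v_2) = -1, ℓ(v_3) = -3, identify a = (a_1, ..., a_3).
a = (-3, -4, 2)

Write a = (a_1, ..., a_3) in the standard basis. For each basis vector v_i, ℓ(v_i) = <v_i, a> is a linear equation in the a_j's. Collect the n equations into a matrix system V a = ℓ, where row i of V is v_i (expressed in the standard basis). Since V is invertible (lower-triangular with 1s on the diagonal, up to permutation), solve by back-substitution:
  V =
[[-1, 0, 1],
 [-1, 1, 0],
 [1, 0, 0]]
  V a = (5, -1, -3)
Solving gives a = (-3, -4, 2).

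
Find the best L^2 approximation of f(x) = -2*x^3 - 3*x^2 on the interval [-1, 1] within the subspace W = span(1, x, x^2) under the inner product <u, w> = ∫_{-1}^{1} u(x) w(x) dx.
g(x) = -3*x^2 - 6*x/5

The best approximation g ∈ W is the orthogonal projection of f onto W. Writing g = a_0 + a_1 x + a_2 x^2, the coefficients solve the normal equations G · a = b where
  G_{ij} = <φ_i, φ_j> and b_i = <f, φ_i>, with φ_0 = 1, φ_1 = x, φ_2 = x^2.
G =
  [2, 0, 2/3]
  [0, 2/3, 0]
  [2/3, 0, 2/5],
b = (-2, -4/5, -6/5).
Solving gives a_0 = 0, a_1 = -6/5, a_2 = -3, so
  g(x) = -3*x^2 - 6*x/5.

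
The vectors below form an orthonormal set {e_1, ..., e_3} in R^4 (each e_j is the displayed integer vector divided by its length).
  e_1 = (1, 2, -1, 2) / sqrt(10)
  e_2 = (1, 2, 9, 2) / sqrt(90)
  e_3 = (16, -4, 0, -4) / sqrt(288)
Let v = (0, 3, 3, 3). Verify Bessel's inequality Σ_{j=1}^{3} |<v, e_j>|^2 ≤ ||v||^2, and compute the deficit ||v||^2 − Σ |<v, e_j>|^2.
Σ |<v, e_j>|^2 = 27; ||v||^2 = 27; deficit = 0

Write each e_j = u_j / sqrt(<u_j, u_j>) where u_j is the displayed integer vector. Then <v, e_j> = <v, u_j> / sqrt(<u_j, u_j>), so |<v, e_j>|^2 = <v, u_j>^2 / <u_j, u_j>.
Coefficients: <v, e_1> = 9/sqrt(10), <v, e_2> = 39/sqrt(90), <v, e_3> = -24/sqrt(288).
Square and sum: Σ |<v, e_j>|^2 = 27.
Compute ||v||^2 = v·v = 27.
Deficit = 27 − 27 = 0 ≥ 0, confirming Bessel's inequality. (The deficit equals ||v − Σ <v,e_j> e_j||^2, the squared distance from v to span{e_j}.)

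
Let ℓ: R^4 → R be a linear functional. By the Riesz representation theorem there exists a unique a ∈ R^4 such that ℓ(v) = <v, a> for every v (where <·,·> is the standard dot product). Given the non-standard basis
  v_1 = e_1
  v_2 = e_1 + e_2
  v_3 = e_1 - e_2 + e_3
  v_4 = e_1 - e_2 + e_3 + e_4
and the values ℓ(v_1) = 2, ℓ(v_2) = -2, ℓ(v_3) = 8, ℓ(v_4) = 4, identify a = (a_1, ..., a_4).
a = (2, -4, 2, -4)

Write a = (a_1, ..., a_4) in the standard basis. For each basis vector v_i, ℓ(v_i) = <v_i, a> is a linear equation in the a_j's. Collect the n equations into a matrix system V a = ℓ, where row i of V is v_i (expressed in the standard basis). Since V is invertible (lower-triangular with 1s on the diagonal, up to permutation), solve by back-substitution:
  V =
[[1, 0, 0, 0],
 [1, 1, 0, 0],
 [1, -1, 1, 0],
 [1, -1, 1, 1]]
  V a = (2, -2, 8, 4)
Solving gives a = (2, -4, 2, -4).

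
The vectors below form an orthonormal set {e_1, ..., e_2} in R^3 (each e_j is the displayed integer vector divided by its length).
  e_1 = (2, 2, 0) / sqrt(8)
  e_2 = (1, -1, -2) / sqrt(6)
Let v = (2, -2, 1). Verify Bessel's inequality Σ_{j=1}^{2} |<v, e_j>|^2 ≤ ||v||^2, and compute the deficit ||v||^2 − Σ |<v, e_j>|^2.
Σ |<v, e_j>|^2 = 2/3; ||v||^2 = 9; deficit = 25/3

Write each e_j = u_j / sqrt(<u_j, u_j>) where u_j is the displayed integer vector. Then <v, e_j> = <v, u_j> / sqrt(<u_j, u_j>), so |<v, e_j>|^2 = <v, u_j>^2 / <u_j, u_j>.
Coefficients: <v, e_1> = 0/sqrt(8), <v, e_2> = 2/sqrt(6).
Square and sum: Σ |<v, e_j>|^2 = 2/3.
Compute ||v||^2 = v·v = 9.
Deficit = 9 − 2/3 = 25/3 ≥ 0, confirming Bessel's inequality. (The deficit equals ||v − Σ <v,e_j> e_j||^2, the squared distance from v to span{e_j}.)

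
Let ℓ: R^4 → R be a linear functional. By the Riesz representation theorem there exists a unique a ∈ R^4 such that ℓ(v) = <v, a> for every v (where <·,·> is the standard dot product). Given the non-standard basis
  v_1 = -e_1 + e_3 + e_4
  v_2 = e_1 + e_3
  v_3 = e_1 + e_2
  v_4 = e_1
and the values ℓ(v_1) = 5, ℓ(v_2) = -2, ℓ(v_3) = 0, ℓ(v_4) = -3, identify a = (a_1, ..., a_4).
a = (-3, 3, 1, 1)

Write a = (a_1, ..., a_4) in the standard basis. For each basis vector v_i, ℓ(v_i) = <v_i, a> is a linear equation in the a_j's. Collect the n equations into a matrix system V a = ℓ, where row i of V is v_i (expressed in the standard basis). Since V is invertible (lower-triangular with 1s on the diagonal, up to permutation), solve by back-substitution:
  V =
[[-1, 0, 1, 1],
 [1, 0, 1, 0],
 [1, 1, 0, 0],
 [1, 0, 0, 0]]
  V a = (5, -2, 0, -3)
Solving gives a = (-3, 3, 1, 1).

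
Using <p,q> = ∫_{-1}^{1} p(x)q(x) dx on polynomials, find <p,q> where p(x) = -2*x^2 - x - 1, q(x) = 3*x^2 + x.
<p,q> = -76/15

Expand the product: p(x)·q(x) = -6*x^4 - 5*x^3 - 4*x^2 - x.
∫_{-1}^{1} of each monomial x^k gives [2/(k+1) if k even, 0 if k odd]. Integrating term-by-term (or equivalently evaluating the antiderivative F(x) = -6*x^5/5 - 5*x^4/4 - 4*x^3/3 - x^2/2 at the endpoints):
  F(1) − F(−1) = -257/60 − (47/60) = -76/15.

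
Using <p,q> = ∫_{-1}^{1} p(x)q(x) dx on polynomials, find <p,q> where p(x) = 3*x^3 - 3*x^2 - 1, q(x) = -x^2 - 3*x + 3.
<p,q> = -206/15

Expand the product: p(x)·q(x) = -3*x^5 - 6*x^4 + 18*x^3 - 8*x^2 + 3*x - 3.
∫_{-1}^{1} of each monomial x^k gives [2/(k+1) if k even, 0 if k odd]. Integrating term-by-term (or equivalently evaluating the antiderivative F(x) = -x^6/2 - 6*x^5/5 + 9*x^4/2 - 8*x^3/3 + 3*x^2/2 - 3*x at the endpoints):
  F(1) − F(−1) = -41/30 − (371/30) = -206/15.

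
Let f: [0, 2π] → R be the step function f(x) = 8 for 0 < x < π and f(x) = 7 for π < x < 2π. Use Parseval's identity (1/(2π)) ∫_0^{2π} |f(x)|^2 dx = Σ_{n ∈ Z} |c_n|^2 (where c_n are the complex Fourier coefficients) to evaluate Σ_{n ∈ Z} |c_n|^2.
Σ |c_n|^2 = 113/2

Parseval equates the L^2 energy of f (normalised by 1/(2π)) with the ℓ^2 sum of its Fourier coefficients: (1/(2π)) ∫_0^{2π} |f|^2 = Σ |c_n|^2.
Compute the left side: (1/(2π)) [∫_0^π 8^2 dx + ∫_π^{2π} 7^2 dx] = (1/(2π)) · (64π + 49π) = (64 + 49)/2 = 113/2.
So Σ_{n ∈ Z} |c_n|^2 = 113/2.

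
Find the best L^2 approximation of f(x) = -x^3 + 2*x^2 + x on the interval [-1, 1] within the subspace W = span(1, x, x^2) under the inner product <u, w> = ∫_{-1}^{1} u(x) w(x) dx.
g(x) = 2*x^2 + 2*x/5

The best approximation g ∈ W is the orthogonal projection of f onto W. Writing g = a_0 + a_1 x + a_2 x^2, the coefficients solve the normal equations G · a = b where
  G_{ij} = <φ_i, φ_j> and b_i = <f, φ_i>, with φ_0 = 1, φ_1 = x, φ_2 = x^2.
G =
  [2, 0, 2/3]
  [0, 2/3, 0]
  [2/3, 0, 2/5],
b = (4/3, 4/15, 4/5).
Solving gives a_0 = 0, a_1 = 2/5, a_2 = 2, so
  g(x) = 2*x^2 + 2*x/5.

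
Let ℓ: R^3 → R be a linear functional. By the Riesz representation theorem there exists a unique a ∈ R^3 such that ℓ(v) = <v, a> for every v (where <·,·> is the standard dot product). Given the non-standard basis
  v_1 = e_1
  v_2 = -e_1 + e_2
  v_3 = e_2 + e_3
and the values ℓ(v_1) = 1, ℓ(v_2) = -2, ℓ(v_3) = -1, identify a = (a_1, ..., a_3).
a = (1, -1, 0)

Write a = (a_1, ..., a_3) in the standard basis. For each basis vector v_i, ℓ(v_i) = <v_i, a> is a linear equation in the a_j's. Collect the n equations into a matrix system V a = ℓ, where row i of V is v_i (expressed in the standard basis). Since V is invertible (lower-triangular with 1s on the diagonal, up to permutation), solve by back-substitution:
  V =
[[1, 0, 0],
 [-1, 1, 0],
 [0, 1, 1]]
  V a = (1, -2, -1)
Solving gives a = (1, -1, 0).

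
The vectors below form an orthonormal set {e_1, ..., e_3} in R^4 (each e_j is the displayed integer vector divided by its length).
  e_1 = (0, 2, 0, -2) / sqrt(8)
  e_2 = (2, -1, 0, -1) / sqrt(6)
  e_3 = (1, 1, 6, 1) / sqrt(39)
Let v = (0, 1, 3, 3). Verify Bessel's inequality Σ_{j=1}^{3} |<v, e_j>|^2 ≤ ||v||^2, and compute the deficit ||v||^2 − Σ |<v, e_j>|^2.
Σ |<v, e_j>|^2 = 222/13; ||v||^2 = 19; deficit = 25/13

Write each e_j = u_j / sqrt(<u_j, u_j>) where u_j is the displayed integer vector. Then <v, e_j> = <v, u_j> / sqrt(<u_j, u_j>), so |<v, e_j>|^2 = <v, u_j>^2 / <u_j, u_j>.
Coefficients: <v, e_1> = -4/sqrt(8), <v, e_2> = -4/sqrt(6), <v, e_3> = 22/sqrt(39).
Square and sum: Σ |<v, e_j>|^2 = 222/13.
Compute ||v||^2 = v·v = 19.
Deficit = 19 − 222/13 = 25/13 ≥ 0, confirming Bessel's inequality. (The deficit equals ||v − Σ <v,e_j> e_j||^2, the squared distance from v to span{e_j}.)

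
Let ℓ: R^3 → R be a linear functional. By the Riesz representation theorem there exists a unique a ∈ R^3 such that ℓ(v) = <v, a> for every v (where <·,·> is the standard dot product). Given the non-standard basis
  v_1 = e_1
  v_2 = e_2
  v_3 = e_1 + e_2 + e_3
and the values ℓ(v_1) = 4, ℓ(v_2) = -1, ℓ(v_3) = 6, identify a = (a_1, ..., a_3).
a = (4, -1, 3)

Write a = (a_1, ..., a_3) in the standard basis. For each basis vector v_i, ℓ(v_i) = <v_i, a> is a linear equation in the a_j's. Collect the n equations into a matrix system V a = ℓ, where row i of V is v_i (expressed in the standard basis). Since V is invertible (lower-triangular with 1s on the diagonal, up to permutation), solve by back-substitution:
  V =
[[1, 0, 0],
 [0, 1, 0],
 [1, 1, 1]]
  V a = (4, -1, 6)
Solving gives a = (4, -1, 3).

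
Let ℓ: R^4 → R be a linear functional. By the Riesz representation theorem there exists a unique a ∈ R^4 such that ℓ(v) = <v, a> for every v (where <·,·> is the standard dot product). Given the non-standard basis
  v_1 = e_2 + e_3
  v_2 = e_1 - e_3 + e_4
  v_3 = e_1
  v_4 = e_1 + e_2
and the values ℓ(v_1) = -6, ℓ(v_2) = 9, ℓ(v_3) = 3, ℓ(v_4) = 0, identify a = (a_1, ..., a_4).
a = (3, -3, -3, 3)

Write a = (a_1, ..., a_4) in the standard basis. For each basis vector v_i, ℓ(v_i) = <v_i, a> is a linear equation in the a_j's. Collect the n equations into a matrix system V a = ℓ, where row i of V is v_i (expressed in the standard basis). Since V is invertible (lower-triangular with 1s on the diagonal, up to permutation), solve by back-substitution:
  V =
[[0, 1, 1, 0],
 [1, 0, -1, 1],
 [1, 0, 0, 0],
 [1, 1, 0, 0]]
  V a = (-6, 9, 3, 0)
Solving gives a = (3, -3, -3, 3).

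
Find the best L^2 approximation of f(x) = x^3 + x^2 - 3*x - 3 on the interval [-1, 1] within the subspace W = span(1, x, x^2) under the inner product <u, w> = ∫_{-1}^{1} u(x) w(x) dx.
g(x) = x^2 - 12*x/5 - 3

The best approximation g ∈ W is the orthogonal projection of f onto W. Writing g = a_0 + a_1 x + a_2 x^2, the coefficients solve the normal equations G · a = b where
  G_{ij} = <φ_i, φ_j> and b_i = <f, φ_i>, with φ_0 = 1, φ_1 = x, φ_2 = x^2.
G =
  [2, 0, 2/3]
  [0, 2/3, 0]
  [2/3, 0, 2/5],
b = (-16/3, -8/5, -8/5).
Solving gives a_0 = -3, a_1 = -12/5, a_2 = 1, so
  g(x) = x^2 - 12*x/5 - 3.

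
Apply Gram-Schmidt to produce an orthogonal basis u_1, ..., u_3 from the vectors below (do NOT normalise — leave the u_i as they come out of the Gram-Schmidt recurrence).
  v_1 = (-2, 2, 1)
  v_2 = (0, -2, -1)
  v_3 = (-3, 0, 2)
Orthogonal basis:
  u_1 = (-2, 2, 1)
  u_2 = (-10/9, -8/9, -4/9)
  u_3 = (0, -4/5, 8/5)

Apply the Gram-Schmidt recurrence
  u_1 = v_1
  u_i = v_i − Σ_{j<i} ((v_i · u_j) / (u_j · u_j)) · u_j.

Step by step this gives:
  u_1 = (-2, 2, 1)
  u_2 = (-10/9, -8/9, -4/9)
  u_3 = (0, -4/5, 8/5)

Orthogonality check:
  u_2 · u_1 = 0 (should be 0)
  u_3 · u_1 = 0 (should be 0)
  u_3 · u_2 = 0 (should be 0)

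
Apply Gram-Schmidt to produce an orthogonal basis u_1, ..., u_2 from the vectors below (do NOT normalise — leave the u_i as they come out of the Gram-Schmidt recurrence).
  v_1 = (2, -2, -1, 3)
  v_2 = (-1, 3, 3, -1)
Orthogonal basis:
  u_1 = (2, -2, -1, 3)
  u_2 = (5/9, 13/9, 20/9, 4/3)

Apply the Gram-Schmidt recurrence
  u_1 = v_1
  u_i = v_i − Σ_{j<i} ((v_i · u_j) / (u_j · u_j)) · u_j.

Step by step this gives:
  u_1 = (2, -2, -1, 3)
  u_2 = (5/9, 13/9, 20/9, 4/3)

Orthogonality check:
  u_2 · u_1 = 0 (should be 0)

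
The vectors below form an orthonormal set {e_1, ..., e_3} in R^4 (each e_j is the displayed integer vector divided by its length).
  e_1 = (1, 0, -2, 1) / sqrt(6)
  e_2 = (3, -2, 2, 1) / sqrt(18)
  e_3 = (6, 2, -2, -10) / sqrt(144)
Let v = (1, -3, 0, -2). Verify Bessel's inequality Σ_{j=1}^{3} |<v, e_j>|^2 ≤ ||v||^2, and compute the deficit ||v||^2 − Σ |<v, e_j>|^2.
Σ |<v, e_j>|^2 = 17/3; ||v||^2 = 14; deficit = 25/3

Write each e_j = u_j / sqrt(<u_j, u_j>) where u_j is the displayed integer vector. Then <v, e_j> = <v, u_j> / sqrt(<u_j, u_j>), so |<v, e_j>|^2 = <v, u_j>^2 / <u_j, u_j>.
Coefficients: <v, e_1> = -1/sqrt(6), <v, e_2> = 7/sqrt(18), <v, e_3> = 20/sqrt(144).
Square and sum: Σ |<v, e_j>|^2 = 17/3.
Compute ||v||^2 = v·v = 14.
Deficit = 14 − 17/3 = 25/3 ≥ 0, confirming Bessel's inequality. (The deficit equals ||v − Σ <v,e_j> e_j||^2, the squared distance from v to span{e_j}.)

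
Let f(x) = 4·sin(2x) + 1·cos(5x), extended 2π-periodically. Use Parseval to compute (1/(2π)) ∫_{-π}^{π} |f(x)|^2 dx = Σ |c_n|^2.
Σ |c_n|^2 = 17/2

Expand |f|^2 and use orthogonality of {sin(nx), cos(mx)} on [-π, π]:
  ∫_{-π}^{π} sin(nx)^2 dx = π, ∫ cos(mx)^2 dx = π, and cross terms integrate to 0.
So ∫_{-π}^{π} f(x)^2 dx = 4^2 · π + 1^2 · π = (16 + 1)π.
Divide by 2π: (16 + 1)/2 = 17/2.
By Parseval, this equals Σ |c_n|^2.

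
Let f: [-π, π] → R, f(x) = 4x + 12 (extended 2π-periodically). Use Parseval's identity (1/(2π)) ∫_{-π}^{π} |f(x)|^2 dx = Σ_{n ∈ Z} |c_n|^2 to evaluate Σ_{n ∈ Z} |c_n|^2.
Σ |c_n|^2 = 16π^2/3 + 144

Expand and integrate term by term over [-π, π]:
  ∫ (4x)^2 dx = 16·(2π^3/3); ∫ 2·4·(12)·x dx = 0 (odd integrand); ∫ 12^2 dx = 144·2π.
So (1/(2π)) ∫_{-π}^{π} (4x + 12)^2 dx = 16π^2/3 + 144 = 16π^2/3 + 144.
Parseval ⇒ Σ |c_n|^2 = 16π^2/3 + 144.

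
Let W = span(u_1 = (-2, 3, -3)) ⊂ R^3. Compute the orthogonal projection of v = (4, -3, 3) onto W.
proj_W(v) = (26/11, -39/11, 39/11)

Set up U = [u_1 | ... | u_1] ∈ R^(3×1). The projector onto W = col(U) is P = U (U^T U)^(-1) U^T.
Compute U^T U =
  [22],
and U^T v = (-26).
Solve U^T U · c = U^T v for the coefficients: c = (-13/11). The projection is proj_W(v) = U c.
Check: (v - proj_W(v)) · u_1 = 0  (should be 0).
Result: proj_W(v) = (26/11, -39/11, 39/11).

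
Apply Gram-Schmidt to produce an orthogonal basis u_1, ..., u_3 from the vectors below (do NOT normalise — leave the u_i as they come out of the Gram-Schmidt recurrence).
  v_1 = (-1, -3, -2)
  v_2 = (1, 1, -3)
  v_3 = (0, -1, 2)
Orthogonal basis:
  u_1 = (-1, -3, -2)
  u_2 = (8/7, 10/7, -19/7)
  u_3 = (33/50, -3/10, 3/25)

Apply the Gram-Schmidt recurrence
  u_1 = v_1
  u_i = v_i − Σ_{j<i} ((v_i · u_j) / (u_j · u_j)) · u_j.

Step by step this gives:
  u_1 = (-1, -3, -2)
  u_2 = (8/7, 10/7, -19/7)
  u_3 = (33/50, -3/10, 3/25)

Orthogonality check:
  u_2 · u_1 = 0 (should be 0)
  u_3 · u_1 = 0 (should be 0)
  u_3 · u_2 = 0 (should be 0)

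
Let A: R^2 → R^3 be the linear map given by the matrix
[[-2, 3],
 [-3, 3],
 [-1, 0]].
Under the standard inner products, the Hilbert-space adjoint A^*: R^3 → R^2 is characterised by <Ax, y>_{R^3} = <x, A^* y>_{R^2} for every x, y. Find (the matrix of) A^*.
A^* = A^T =
[[-2, -3, -1],
 [3, 3, 0]]

For real matrices with standard dot products, the defining identity <Ax, y> = <x, A^* y> gives (Ax)^T y = x^T (A^*) y, i.e. x^T A^T y = x^T (A^*) y. Since this holds for all x, y, we must have A^* = A^T. Therefore
A^* =
[[-2, -3, -1],
 [3, 3, 0]].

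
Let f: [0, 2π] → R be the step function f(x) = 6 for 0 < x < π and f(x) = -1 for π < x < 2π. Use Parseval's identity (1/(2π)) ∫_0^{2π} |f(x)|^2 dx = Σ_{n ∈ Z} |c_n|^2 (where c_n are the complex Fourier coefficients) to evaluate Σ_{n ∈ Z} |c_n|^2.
Σ |c_n|^2 = 37/2

Parseval equates the L^2 energy of f (normalised by 1/(2π)) with the ℓ^2 sum of its Fourier coefficients: (1/(2π)) ∫_0^{2π} |f|^2 = Σ |c_n|^2.
Compute the left side: (1/(2π)) [∫_0^π 6^2 dx + ∫_π^{2π} (-1)^2 dx] = (1/(2π)) · (36π + 1π) = (36 + 1)/2 = 37/2.
So Σ_{n ∈ Z} |c_n|^2 = 37/2.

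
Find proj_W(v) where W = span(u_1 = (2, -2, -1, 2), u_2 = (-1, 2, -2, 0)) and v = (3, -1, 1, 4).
proj_W(v) = (245/101, -276/101, -45/101, 214/101)

Set up U = [u_1 | ... | u_2] ∈ R^(4×2). The projector onto W = col(U) is P = U (U^T U)^(-1) U^T.
Compute U^T U =
  [13, -4]
  [-4, 9],
and U^T v = (15, -7).
Solve U^T U · c = U^T v for the coefficients: c = (107/101, -31/101). The projection is proj_W(v) = U c.
Check: (v - proj_W(v)) · u_1 = 0  (should be 0).
Check: (v - proj_W(v)) · u_2 = 0  (should be 0).
Result: proj_W(v) = (245/101, -276/101, -45/101, 214/101).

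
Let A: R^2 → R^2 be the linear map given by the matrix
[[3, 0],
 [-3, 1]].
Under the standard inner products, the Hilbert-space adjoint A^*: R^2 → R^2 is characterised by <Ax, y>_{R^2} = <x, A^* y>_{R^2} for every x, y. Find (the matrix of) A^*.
A^* = A^T =
[[3, -3],
 [0, 1]]

For real matrices with standard dot products, the defining identity <Ax, y> = <x, A^* y> gives (Ax)^T y = x^T (A^*) y, i.e. x^T A^T y = x^T (A^*) y. Since this holds for all x, y, we must have A^* = A^T. Therefore
A^* =
[[3, -3],
 [0, 1]].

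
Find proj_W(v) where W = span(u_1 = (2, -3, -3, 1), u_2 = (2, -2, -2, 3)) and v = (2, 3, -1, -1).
proj_W(v) = (-18/61, 21/61, 21/61, -21/61)

Set up U = [u_1 | ... | u_2] ∈ R^(4×2). The projector onto W = col(U) is P = U (U^T U)^(-1) U^T.
Compute U^T U =
  [23, 19]
  [19, 21],
and U^T v = (-3, -3).
Solve U^T U · c = U^T v for the coefficients: c = (-3/61, -6/61). The projection is proj_W(v) = U c.
Check: (v - proj_W(v)) · u_1 = 0  (should be 0).
Check: (v - proj_W(v)) · u_2 = 0  (should be 0).
Result: proj_W(v) = (-18/61, 21/61, 21/61, -21/61).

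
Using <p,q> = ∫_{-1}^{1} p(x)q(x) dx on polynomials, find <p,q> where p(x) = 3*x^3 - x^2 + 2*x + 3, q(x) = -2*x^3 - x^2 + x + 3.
<p,q> = 286/21

Expand the product: p(x)·q(x) = -6*x^6 - x^5 - 4*x^2 + 9*x + 9.
∫_{-1}^{1} of each monomial x^k gives [2/(k+1) if k even, 0 if k odd]. Integrating term-by-term (or equivalently evaluating the antiderivative F(x) = -6*x^7/7 - x^6/6 - 4*x^3/3 + 9*x^2/2 + 9*x at the endpoints):
  F(1) − F(−1) = 78/7 − (-52/21) = 286/21.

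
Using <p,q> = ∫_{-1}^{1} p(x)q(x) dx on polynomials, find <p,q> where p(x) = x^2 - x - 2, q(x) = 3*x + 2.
<p,q> = -26/3

Expand the product: p(x)·q(x) = 3*x^3 - x^2 - 8*x - 4.
∫_{-1}^{1} of each monomial x^k gives [2/(k+1) if k even, 0 if k odd]. Integrating term-by-term (or equivalently evaluating the antiderivative F(x) = 3*x^4/4 - x^3/3 - 4*x^2 - 4*x at the endpoints):
  F(1) − F(−1) = -91/12 − (13/12) = -26/3.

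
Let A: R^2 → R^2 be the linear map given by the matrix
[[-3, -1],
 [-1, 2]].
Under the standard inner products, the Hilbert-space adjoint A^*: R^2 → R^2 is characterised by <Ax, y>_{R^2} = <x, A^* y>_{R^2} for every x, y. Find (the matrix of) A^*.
A^* = A^T =
[[-3, -1],
 [-1, 2]]

For real matrices with standard dot products, the defining identity <Ax, y> = <x, A^* y> gives (Ax)^T y = x^T (A^*) y, i.e. x^T A^T y = x^T (A^*) y. Since this holds for all x, y, we must have A^* = A^T. Therefore
A^* =
[[-3, -1],
 [-1, 2]].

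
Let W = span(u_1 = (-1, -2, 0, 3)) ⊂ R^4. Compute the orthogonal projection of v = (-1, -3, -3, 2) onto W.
proj_W(v) = (-13/14, -13/7, 0, 39/14)

Set up U = [u_1 | ... | u_1] ∈ R^(4×1). The projector onto W = col(U) is P = U (U^T U)^(-1) U^T.
Compute U^T U =
  [14],
and U^T v = (13).
Solve U^T U · c = U^T v for the coefficients: c = (13/14). The projection is proj_W(v) = U c.
Check: (v - proj_W(v)) · u_1 = 0  (should be 0).
Result: proj_W(v) = (-13/14, -13/7, 0, 39/14).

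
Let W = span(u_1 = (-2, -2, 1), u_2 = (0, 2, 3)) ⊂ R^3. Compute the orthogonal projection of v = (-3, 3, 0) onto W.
proj_W(v) = (-3/29, 24/29, 42/29)

Set up U = [u_1 | ... | u_2] ∈ R^(3×2). The projector onto W = col(U) is P = U (U^T U)^(-1) U^T.
Compute U^T U =
  [9, -1]
  [-1, 13],
and U^T v = (0, 6).
Solve U^T U · c = U^T v for the coefficients: c = (3/58, 27/58). The projection is proj_W(v) = U c.
Check: (v - proj_W(v)) · u_1 = 0  (should be 0).
Check: (v - proj_W(v)) · u_2 = 0  (should be 0).
Result: proj_W(v) = (-3/29, 24/29, 42/29).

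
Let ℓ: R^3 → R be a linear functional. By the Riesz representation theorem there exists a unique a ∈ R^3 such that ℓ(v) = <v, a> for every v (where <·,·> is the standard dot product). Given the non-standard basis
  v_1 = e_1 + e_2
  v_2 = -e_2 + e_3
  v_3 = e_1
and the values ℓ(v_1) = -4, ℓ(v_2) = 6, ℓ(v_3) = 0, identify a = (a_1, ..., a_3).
a = (0, -4, 2)

Write a = (a_1, ..., a_3) in the standard basis. For each basis vector v_i, ℓ(v_i) = <v_i, a> is a linear equation in the a_j's. Collect the n equations into a matrix system V a = ℓ, where row i of V is v_i (expressed in the standard basis). Since V is invertible (lower-triangular with 1s on the diagonal, up to permutation), solve by back-substitution:
  V =
[[1, 1, 0],
 [0, -1, 1],
 [1, 0, 0]]
  V a = (-4, 6, 0)
Solving gives a = (0, -4, 2).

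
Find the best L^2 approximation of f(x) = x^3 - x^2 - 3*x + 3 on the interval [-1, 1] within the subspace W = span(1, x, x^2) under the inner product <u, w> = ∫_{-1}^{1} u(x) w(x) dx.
g(x) = -x^2 - 12*x/5 + 3

The best approximation g ∈ W is the orthogonal projection of f onto W. Writing g = a_0 + a_1 x + a_2 x^2, the coefficients solve the normal equations G · a = b where
  G_{ij} = <φ_i, φ_j> and b_i = <f, φ_i>, with φ_0 = 1, φ_1 = x, φ_2 = x^2.
G =
  [2, 0, 2/3]
  [0, 2/3, 0]
  [2/3, 0, 2/5],
b = (16/3, -8/5, 8/5).
Solving gives a_0 = 3, a_1 = -12/5, a_2 = -1, so
  g(x) = -x^2 - 12*x/5 + 3.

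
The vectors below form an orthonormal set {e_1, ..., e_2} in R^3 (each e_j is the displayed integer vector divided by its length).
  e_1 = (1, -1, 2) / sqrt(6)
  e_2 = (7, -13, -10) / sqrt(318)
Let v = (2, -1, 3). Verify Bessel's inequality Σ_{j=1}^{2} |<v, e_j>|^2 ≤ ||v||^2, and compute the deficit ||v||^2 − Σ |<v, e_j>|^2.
Σ |<v, e_j>|^2 = 717/53; ||v||^2 = 14; deficit = 25/53

Write each e_j = u_j / sqrt(<u_j, u_j>) where u_j is the displayed integer vector. Then <v, e_j> = <v, u_j> / sqrt(<u_j, u_j>), so |<v, e_j>|^2 = <v, u_j>^2 / <u_j, u_j>.
Coefficients: <v, e_1> = 9/sqrt(6), <v, e_2> = -3/sqrt(318).
Square and sum: Σ |<v, e_j>|^2 = 717/53.
Compute ||v||^2 = v·v = 14.
Deficit = 14 − 717/53 = 25/53 ≥ 0, confirming Bessel's inequality. (The deficit equals ||v − Σ <v,e_j> e_j||^2, the squared distance from v to span{e_j}.)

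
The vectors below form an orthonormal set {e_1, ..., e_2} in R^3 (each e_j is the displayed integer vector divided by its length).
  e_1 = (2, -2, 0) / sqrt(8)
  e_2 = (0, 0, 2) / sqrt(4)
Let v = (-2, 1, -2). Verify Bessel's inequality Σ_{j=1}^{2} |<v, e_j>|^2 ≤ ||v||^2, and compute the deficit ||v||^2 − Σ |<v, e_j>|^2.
Σ |<v, e_j>|^2 = 17/2; ||v||^2 = 9; deficit = 1/2

Write each e_j = u_j / sqrt(<u_j, u_j>) where u_j is the displayed integer vector. Then <v, e_j> = <v, u_j> / sqrt(<u_j, u_j>), so |<v, e_j>|^2 = <v, u_j>^2 / <u_j, u_j>.
Coefficients: <v, e_1> = -6/sqrt(8), <v, e_2> = -4/sqrt(4).
Square and sum: Σ |<v, e_j>|^2 = 17/2.
Compute ||v||^2 = v·v = 9.
Deficit = 9 − 17/2 = 1/2 ≥ 0, confirming Bessel's inequality. (The deficit equals ||v − Σ <v,e_j> e_j||^2, the squared distance from v to span{e_j}.)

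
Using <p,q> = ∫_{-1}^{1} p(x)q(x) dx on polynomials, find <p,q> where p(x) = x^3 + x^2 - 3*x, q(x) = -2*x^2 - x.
<p,q> = 4/5

Expand the product: p(x)·q(x) = -2*x^5 - 3*x^4 + 5*x^3 + 3*x^2.
∫_{-1}^{1} of each monomial x^k gives [2/(k+1) if k even, 0 if k odd]. Integrating term-by-term (or equivalently evaluating the antiderivative F(x) = -x^6/3 - 3*x^5/5 + 5*x^4/4 + x^3 at the endpoints):
  F(1) − F(−1) = 79/60 − (31/60) = 4/5.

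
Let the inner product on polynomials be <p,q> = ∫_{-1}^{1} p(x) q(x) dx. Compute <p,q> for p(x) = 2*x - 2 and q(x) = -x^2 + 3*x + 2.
<p,q> = -8/3

Expand the product: p(x)·q(x) = -2*x^3 + 8*x^2 - 2*x - 4.
∫_{-1}^{1} of each monomial x^k gives [2/(k+1) if k even, 0 if k odd]. Integrating term-by-term (or equivalently evaluating the antiderivative F(x) = -x^4/2 + 8*x^3/3 - x^2 - 4*x at the endpoints):
  F(1) − F(−1) = -17/6 − (-1/6) = -8/3.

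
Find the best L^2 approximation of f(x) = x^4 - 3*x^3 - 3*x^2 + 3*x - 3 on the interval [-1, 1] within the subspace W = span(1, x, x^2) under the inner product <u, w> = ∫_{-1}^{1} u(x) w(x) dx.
g(x) = -15*x^2/7 + 6*x/5 - 108/35

The best approximation g ∈ W is the orthogonal projection of f onto W. Writing g = a_0 + a_1 x + a_2 x^2, the coefficients solve the normal equations G · a = b where
  G_{ij} = <φ_i, φ_j> and b_i = <f, φ_i>, with φ_0 = 1, φ_1 = x, φ_2 = x^2.
G =
  [2, 0, 2/3]
  [0, 2/3, 0]
  [2/3, 0, 2/5],
b = (-38/5, 4/5, -102/35).
Solving gives a_0 = -108/35, a_1 = 6/5, a_2 = -15/7, so
  g(x) = -15*x^2/7 + 6*x/5 - 108/35.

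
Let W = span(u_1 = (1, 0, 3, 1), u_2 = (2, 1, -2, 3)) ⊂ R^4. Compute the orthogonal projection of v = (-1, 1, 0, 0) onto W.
proj_W(v) = (-43/197, -12/197, -33/197, -55/197)

Set up U = [u_1 | ... | u_2] ∈ R^(4×2). The projector onto W = col(U) is P = U (U^T U)^(-1) U^T.
Compute U^T U =
  [11, -1]
  [-1, 18],
and U^T v = (-1, -1).
Solve U^T U · c = U^T v for the coefficients: c = (-19/197, -12/197). The projection is proj_W(v) = U c.
Check: (v - proj_W(v)) · u_1 = 0  (should be 0).
Check: (v - proj_W(v)) · u_2 = 0  (should be 0).
Result: proj_W(v) = (-43/197, -12/197, -33/197, -55/197).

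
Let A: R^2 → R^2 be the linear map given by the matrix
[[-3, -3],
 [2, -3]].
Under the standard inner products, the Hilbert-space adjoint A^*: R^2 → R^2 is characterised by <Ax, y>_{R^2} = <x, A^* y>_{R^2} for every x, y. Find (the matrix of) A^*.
A^* = A^T =
[[-3, 2],
 [-3, -3]]

For real matrices with standard dot products, the defining identity <Ax, y> = <x, A^* y> gives (Ax)^T y = x^T (A^*) y, i.e. x^T A^T y = x^T (A^*) y. Since this holds for all x, y, we must have A^* = A^T. Therefore
A^* =
[[-3, 2],
 [-3, -3]].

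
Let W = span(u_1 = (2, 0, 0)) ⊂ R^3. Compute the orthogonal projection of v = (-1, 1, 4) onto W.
proj_W(v) = (-1, 0, 0)

Set up U = [u_1 | ... | u_1] ∈ R^(3×1). The projector onto W = col(U) is P = U (U^T U)^(-1) U^T.
Compute U^T U =
  [4],
and U^T v = (-2).
Solve U^T U · c = U^T v for the coefficients: c = (-1/2). The projection is proj_W(v) = U c.
Check: (v - proj_W(v)) · u_1 = 0  (should be 0).
Result: proj_W(v) = (-1, 0, 0).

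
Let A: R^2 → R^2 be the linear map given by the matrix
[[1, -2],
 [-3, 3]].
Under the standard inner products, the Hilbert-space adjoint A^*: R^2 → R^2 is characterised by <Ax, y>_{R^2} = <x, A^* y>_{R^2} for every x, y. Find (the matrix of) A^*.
A^* = A^T =
[[1, -3],
 [-2, 3]]

For real matrices with standard dot products, the defining identity <Ax, y> = <x, A^* y> gives (Ax)^T y = x^T (A^*) y, i.e. x^T A^T y = x^T (A^*) y. Since this holds for all x, y, we must have A^* = A^T. Therefore
A^* =
[[1, -3],
 [-2, 3]].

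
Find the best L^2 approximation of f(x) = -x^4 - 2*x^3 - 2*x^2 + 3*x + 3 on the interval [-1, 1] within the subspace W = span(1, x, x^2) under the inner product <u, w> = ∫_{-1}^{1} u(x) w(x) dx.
g(x) = -20*x^2/7 + 9*x/5 + 108/35

The best approximation g ∈ W is the orthogonal projection of f onto W. Writing g = a_0 + a_1 x + a_2 x^2, the coefficients solve the normal equations G · a = b where
  G_{ij} = <φ_i, φ_j> and b_i = <f, φ_i>, with φ_0 = 1, φ_1 = x, φ_2 = x^2.
G =
  [2, 0, 2/3]
  [0, 2/3, 0]
  [2/3, 0, 2/5],
b = (64/15, 6/5, 32/35).
Solving gives a_0 = 108/35, a_1 = 9/5, a_2 = -20/7, so
  g(x) = -20*x^2/7 + 9*x/5 + 108/35.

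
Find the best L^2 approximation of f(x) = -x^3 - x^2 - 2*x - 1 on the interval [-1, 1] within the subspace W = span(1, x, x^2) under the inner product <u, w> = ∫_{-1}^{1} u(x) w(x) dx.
g(x) = -x^2 - 13*x/5 - 1

The best approximation g ∈ W is the orthogonal projection of f onto W. Writing g = a_0 + a_1 x + a_2 x^2, the coefficients solve the normal equations G · a = b where
  G_{ij} = <φ_i, φ_j> and b_i = <f, φ_i>, with φ_0 = 1, φ_1 = x, φ_2 = x^2.
G =
  [2, 0, 2/3]
  [0, 2/3, 0]
  [2/3, 0, 2/5],
b = (-8/3, -26/15, -16/15).
Solving gives a_0 = -1, a_1 = -13/5, a_2 = -1, so
  g(x) = -x^2 - 13*x/5 - 1.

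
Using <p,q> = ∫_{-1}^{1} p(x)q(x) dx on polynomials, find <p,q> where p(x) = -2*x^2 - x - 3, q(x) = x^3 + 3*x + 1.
<p,q> = -146/15

Expand the product: p(x)·q(x) = -2*x^5 - x^4 - 9*x^3 - 5*x^2 - 10*x - 3.
∫_{-1}^{1} of each monomial x^k gives [2/(k+1) if k even, 0 if k odd]. Integrating term-by-term (or equivalently evaluating the antiderivative F(x) = -x^6/3 - x^5/5 - 9*x^4/4 - 5*x^3/3 - 5*x^2 - 3*x at the endpoints):
  F(1) − F(−1) = -249/20 − (-163/60) = -146/15.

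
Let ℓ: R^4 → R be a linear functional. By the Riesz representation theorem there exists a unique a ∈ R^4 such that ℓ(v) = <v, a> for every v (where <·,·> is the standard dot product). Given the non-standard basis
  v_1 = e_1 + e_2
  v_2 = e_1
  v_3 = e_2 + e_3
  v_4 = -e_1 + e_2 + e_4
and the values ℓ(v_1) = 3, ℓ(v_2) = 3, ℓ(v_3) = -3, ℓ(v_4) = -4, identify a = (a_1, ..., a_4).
a = (3, 0, -3, -1)

Write a = (a_1, ..., a_4) in the standard basis. For each basis vector v_i, ℓ(v_i) = <v_i, a> is a linear equation in the a_j's. Collect the n equations into a matrix system V a = ℓ, where row i of V is v_i (expressed in the standard basis). Since V is invertible (lower-triangular with 1s on the diagonal, up to permutation), solve by back-substitution:
  V =
[[1, 1, 0, 0],
 [1, 0, 0, 0],
 [0, 1, 1, 0],
 [-1, 1, 0, 1]]
  V a = (3, 3, -3, -4)
Solving gives a = (3, 0, -3, -1).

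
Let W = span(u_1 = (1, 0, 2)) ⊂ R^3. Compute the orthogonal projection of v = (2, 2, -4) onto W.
proj_W(v) = (-6/5, 0, -12/5)

Set up U = [u_1 | ... | u_1] ∈ R^(3×1). The projector onto W = col(U) is P = U (U^T U)^(-1) U^T.
Compute U^T U =
  [5],
and U^T v = (-6).
Solve U^T U · c = U^T v for the coefficients: c = (-6/5). The projection is proj_W(v) = U c.
Check: (v - proj_W(v)) · u_1 = 0  (should be 0).
Result: proj_W(v) = (-6/5, 0, -12/5).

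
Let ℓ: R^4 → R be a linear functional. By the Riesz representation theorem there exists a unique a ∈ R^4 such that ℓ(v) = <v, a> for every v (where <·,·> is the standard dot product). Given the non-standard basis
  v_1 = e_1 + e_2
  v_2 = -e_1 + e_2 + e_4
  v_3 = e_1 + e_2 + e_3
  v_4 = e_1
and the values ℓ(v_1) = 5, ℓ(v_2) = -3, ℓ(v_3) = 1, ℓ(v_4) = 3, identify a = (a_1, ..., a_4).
a = (3, 2, -4, -2)

Write a = (a_1, ..., a_4) in the standard basis. For each basis vector v_i, ℓ(v_i) = <v_i, a> is a linear equation in the a_j's. Collect the n equations into a matrix system V a = ℓ, where row i of V is v_i (expressed in the standard basis). Since V is invertible (lower-triangular with 1s on the diagonal, up to permutation), solve by back-substitution:
  V =
[[1, 1, 0, 0],
 [-1, 1, 0, 1],
 [1, 1, 1, 0],
 [1, 0, 0, 0]]
  V a = (5, -3, 1, 3)
Solving gives a = (3, 2, -4, -2).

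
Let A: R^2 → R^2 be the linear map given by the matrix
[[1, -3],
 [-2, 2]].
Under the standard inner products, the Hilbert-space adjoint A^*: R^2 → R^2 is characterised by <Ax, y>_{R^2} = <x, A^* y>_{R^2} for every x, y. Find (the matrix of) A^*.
A^* = A^T =
[[1, -2],
 [-3, 2]]

For real matrices with standard dot products, the defining identity <Ax, y> = <x, A^* y> gives (Ax)^T y = x^T (A^*) y, i.e. x^T A^T y = x^T (A^*) y. Since this holds for all x, y, we must have A^* = A^T. Therefore
A^* =
[[1, -2],
 [-3, 2]].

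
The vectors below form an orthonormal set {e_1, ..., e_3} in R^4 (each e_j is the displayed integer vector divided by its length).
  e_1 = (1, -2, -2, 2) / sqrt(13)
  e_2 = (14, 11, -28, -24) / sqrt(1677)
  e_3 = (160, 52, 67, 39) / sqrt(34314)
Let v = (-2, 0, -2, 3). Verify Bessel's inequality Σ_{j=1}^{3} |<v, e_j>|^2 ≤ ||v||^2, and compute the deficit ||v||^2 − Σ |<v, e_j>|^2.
Σ |<v, e_j>|^2 = 2497/266; ||v||^2 = 17; deficit = 2025/266

Write each e_j = u_j / sqrt(<u_j, u_j>) where u_j is the displayed integer vector. Then <v, e_j> = <v, u_j> / sqrt(<u_j, u_j>), so |<v, e_j>|^2 = <v, u_j>^2 / <u_j, u_j>.
Coefficients: <v, e_1> = 8/sqrt(13), <v, e_2> = -44/sqrt(1677), <v, e_3> = -337/sqrt(34314).
Square and sum: Σ |<v, e_j>|^2 = 2497/266.
Compute ||v||^2 = v·v = 17.
Deficit = 17 − 2497/266 = 2025/266 ≥ 0, confirming Bessel's inequality. (The deficit equals ||v − Σ <v,e_j> e_j||^2, the squared distance from v to span{e_j}.)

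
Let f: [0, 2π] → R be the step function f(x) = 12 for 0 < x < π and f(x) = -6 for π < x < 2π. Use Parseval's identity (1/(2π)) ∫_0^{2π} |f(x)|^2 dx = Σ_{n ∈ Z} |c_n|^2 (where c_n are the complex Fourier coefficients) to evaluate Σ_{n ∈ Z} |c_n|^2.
Σ |c_n|^2 = 90

Parseval equates the L^2 energy of f (normalised by 1/(2π)) with the ℓ^2 sum of its Fourier coefficients: (1/(2π)) ∫_0^{2π} |f|^2 = Σ |c_n|^2.
Compute the left side: (1/(2π)) [∫_0^π 12^2 dx + ∫_π^{2π} (-6)^2 dx] = (1/(2π)) · (144π + 36π) = (144 + 36)/2 = 90.
So Σ_{n ∈ Z} |c_n|^2 = 90.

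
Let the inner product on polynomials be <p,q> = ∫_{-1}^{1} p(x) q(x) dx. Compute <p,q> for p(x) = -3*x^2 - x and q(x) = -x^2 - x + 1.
<p,q> = -2/15

Expand the product: p(x)·q(x) = 3*x^4 + 4*x^3 - 2*x^2 - x.
∫_{-1}^{1} of each monomial x^k gives [2/(k+1) if k even, 0 if k odd]. Integrating term-by-term (or equivalently evaluating the antiderivative F(x) = 3*x^5/5 + x^4 - 2*x^3/3 - x^2/2 at the endpoints):
  F(1) − F(−1) = 13/30 − (17/30) = -2/15.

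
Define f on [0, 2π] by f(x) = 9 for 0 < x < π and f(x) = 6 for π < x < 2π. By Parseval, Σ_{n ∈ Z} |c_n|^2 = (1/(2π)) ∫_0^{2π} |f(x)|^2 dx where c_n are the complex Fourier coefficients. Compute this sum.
Σ |c_n|^2 = 117/2

Parseval equates the L^2 energy of f (normalised by 1/(2π)) with the ℓ^2 sum of its Fourier coefficients: (1/(2π)) ∫_0^{2π} |f|^2 = Σ |c_n|^2.
Compute the left side: (1/(2π)) [∫_0^π 9^2 dx + ∫_π^{2π} 6^2 dx] = (1/(2π)) · (81π + 36π) = (81 + 36)/2 = 117/2.
So Σ_{n ∈ Z} |c_n|^2 = 117/2.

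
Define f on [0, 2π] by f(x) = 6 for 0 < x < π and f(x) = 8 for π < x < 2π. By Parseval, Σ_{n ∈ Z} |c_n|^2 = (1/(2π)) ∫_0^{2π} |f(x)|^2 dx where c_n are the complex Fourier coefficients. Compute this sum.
Σ |c_n|^2 = 50

Parseval equates the L^2 energy of f (normalised by 1/(2π)) with the ℓ^2 sum of its Fourier coefficients: (1/(2π)) ∫_0^{2π} |f|^2 = Σ |c_n|^2.
Compute the left side: (1/(2π)) [∫_0^π 6^2 dx + ∫_π^{2π} 8^2 dx] = (1/(2π)) · (36π + 64π) = (36 + 64)/2 = 50.
So Σ_{n ∈ Z} |c_n|^2 = 50.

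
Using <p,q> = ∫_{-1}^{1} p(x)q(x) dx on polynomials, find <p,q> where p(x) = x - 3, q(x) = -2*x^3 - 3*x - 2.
<p,q> = 46/5

Expand the product: p(x)·q(x) = -2*x^4 + 6*x^3 - 3*x^2 + 7*x + 6.
∫_{-1}^{1} of each monomial x^k gives [2/(k+1) if k even, 0 if k odd]. Integrating term-by-term (or equivalently evaluating the antiderivative F(x) = -2*x^5/5 + 3*x^4/2 - x^3 + 7*x^2/2 + 6*x at the endpoints):
  F(1) − F(−1) = 48/5 − (2/5) = 46/5.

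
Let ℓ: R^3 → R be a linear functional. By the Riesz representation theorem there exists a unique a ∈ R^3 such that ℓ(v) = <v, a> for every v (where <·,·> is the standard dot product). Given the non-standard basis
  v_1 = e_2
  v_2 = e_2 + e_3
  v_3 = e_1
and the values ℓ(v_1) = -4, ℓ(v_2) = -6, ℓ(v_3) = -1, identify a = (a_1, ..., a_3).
a = (-1, -4, -2)

Write a = (a_1, ..., a_3) in the standard basis. For each basis vector v_i, ℓ(v_i) = <v_i, a> is a linear equation in the a_j's. Collect the n equations into a matrix system V a = ℓ, where row i of V is v_i (expressed in the standard basis). Since V is invertible (lower-triangular with 1s on the diagonal, up to permutation), solve by back-substitution:
  V =
[[0, 1, 0],
 [0, 1, 1],
 [1, 0, 0]]
  V a = (-4, -6, -1)
Solving gives a = (-1, -4, -2).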